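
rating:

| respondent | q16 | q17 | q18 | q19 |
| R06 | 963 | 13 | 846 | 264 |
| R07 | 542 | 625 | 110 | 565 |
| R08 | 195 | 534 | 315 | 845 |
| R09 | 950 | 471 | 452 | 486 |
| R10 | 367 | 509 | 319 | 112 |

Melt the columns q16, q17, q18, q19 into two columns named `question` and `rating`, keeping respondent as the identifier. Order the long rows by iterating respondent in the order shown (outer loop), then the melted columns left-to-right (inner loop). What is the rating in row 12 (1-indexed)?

20 rows total (5 × 4). Row 12: index ⌊(12-1)/4⌋ = 2 into respondent → R08; (12-1) mod 4 = 3 into the melted columns → q19.
So row 12 is (R08, q19, 845); rating = 845.

845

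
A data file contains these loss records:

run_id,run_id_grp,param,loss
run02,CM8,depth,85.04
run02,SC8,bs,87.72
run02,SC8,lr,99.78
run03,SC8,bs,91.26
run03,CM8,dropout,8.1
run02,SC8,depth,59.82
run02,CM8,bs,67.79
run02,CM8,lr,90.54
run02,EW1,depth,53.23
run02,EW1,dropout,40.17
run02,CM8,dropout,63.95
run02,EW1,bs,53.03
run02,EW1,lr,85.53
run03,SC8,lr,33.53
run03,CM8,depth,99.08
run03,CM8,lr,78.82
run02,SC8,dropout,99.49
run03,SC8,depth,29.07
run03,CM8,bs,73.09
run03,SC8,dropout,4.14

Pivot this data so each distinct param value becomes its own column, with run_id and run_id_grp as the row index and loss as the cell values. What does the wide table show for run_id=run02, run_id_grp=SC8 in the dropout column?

Wide layout: rows indexed by run_id and run_id_grp, columns are the 4 distinct param values (depth, bs, lr, dropout).
Cell (run_id=run02, run_id_grp=SC8, param=dropout) draws from the long row where run_id=run02, run_id_grp=SC8 and param=dropout, which has loss=99.49.

99.49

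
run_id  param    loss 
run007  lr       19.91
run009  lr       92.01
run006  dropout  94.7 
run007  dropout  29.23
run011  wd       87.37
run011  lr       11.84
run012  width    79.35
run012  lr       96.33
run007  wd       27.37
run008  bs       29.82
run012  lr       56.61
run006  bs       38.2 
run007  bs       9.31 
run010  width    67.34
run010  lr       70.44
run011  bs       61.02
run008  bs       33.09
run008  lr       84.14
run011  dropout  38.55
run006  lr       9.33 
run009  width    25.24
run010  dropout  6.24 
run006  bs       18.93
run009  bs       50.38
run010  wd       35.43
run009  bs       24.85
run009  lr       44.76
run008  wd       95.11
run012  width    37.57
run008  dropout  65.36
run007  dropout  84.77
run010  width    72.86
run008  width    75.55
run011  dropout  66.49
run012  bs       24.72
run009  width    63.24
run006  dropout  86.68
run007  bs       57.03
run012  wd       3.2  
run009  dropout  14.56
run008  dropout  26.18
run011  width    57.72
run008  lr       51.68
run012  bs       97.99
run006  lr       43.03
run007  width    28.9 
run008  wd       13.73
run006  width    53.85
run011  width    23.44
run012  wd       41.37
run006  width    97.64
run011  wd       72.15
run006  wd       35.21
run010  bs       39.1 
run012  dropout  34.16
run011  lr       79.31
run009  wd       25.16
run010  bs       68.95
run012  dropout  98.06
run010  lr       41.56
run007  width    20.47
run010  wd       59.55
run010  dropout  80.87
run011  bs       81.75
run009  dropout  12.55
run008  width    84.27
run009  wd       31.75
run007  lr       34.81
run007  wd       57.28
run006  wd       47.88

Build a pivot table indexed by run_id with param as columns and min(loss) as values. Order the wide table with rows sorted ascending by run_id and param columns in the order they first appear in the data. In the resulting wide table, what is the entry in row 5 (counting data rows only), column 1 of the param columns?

With rows sorted ascending by run_id, row 5 is run_id=run010. param columns in first-appearance order: lr, dropout, wd, width, bs; column 1 is lr.
Long rows with run_id=run010, param=lr: min(70.44, 41.56) = 41.56.

41.56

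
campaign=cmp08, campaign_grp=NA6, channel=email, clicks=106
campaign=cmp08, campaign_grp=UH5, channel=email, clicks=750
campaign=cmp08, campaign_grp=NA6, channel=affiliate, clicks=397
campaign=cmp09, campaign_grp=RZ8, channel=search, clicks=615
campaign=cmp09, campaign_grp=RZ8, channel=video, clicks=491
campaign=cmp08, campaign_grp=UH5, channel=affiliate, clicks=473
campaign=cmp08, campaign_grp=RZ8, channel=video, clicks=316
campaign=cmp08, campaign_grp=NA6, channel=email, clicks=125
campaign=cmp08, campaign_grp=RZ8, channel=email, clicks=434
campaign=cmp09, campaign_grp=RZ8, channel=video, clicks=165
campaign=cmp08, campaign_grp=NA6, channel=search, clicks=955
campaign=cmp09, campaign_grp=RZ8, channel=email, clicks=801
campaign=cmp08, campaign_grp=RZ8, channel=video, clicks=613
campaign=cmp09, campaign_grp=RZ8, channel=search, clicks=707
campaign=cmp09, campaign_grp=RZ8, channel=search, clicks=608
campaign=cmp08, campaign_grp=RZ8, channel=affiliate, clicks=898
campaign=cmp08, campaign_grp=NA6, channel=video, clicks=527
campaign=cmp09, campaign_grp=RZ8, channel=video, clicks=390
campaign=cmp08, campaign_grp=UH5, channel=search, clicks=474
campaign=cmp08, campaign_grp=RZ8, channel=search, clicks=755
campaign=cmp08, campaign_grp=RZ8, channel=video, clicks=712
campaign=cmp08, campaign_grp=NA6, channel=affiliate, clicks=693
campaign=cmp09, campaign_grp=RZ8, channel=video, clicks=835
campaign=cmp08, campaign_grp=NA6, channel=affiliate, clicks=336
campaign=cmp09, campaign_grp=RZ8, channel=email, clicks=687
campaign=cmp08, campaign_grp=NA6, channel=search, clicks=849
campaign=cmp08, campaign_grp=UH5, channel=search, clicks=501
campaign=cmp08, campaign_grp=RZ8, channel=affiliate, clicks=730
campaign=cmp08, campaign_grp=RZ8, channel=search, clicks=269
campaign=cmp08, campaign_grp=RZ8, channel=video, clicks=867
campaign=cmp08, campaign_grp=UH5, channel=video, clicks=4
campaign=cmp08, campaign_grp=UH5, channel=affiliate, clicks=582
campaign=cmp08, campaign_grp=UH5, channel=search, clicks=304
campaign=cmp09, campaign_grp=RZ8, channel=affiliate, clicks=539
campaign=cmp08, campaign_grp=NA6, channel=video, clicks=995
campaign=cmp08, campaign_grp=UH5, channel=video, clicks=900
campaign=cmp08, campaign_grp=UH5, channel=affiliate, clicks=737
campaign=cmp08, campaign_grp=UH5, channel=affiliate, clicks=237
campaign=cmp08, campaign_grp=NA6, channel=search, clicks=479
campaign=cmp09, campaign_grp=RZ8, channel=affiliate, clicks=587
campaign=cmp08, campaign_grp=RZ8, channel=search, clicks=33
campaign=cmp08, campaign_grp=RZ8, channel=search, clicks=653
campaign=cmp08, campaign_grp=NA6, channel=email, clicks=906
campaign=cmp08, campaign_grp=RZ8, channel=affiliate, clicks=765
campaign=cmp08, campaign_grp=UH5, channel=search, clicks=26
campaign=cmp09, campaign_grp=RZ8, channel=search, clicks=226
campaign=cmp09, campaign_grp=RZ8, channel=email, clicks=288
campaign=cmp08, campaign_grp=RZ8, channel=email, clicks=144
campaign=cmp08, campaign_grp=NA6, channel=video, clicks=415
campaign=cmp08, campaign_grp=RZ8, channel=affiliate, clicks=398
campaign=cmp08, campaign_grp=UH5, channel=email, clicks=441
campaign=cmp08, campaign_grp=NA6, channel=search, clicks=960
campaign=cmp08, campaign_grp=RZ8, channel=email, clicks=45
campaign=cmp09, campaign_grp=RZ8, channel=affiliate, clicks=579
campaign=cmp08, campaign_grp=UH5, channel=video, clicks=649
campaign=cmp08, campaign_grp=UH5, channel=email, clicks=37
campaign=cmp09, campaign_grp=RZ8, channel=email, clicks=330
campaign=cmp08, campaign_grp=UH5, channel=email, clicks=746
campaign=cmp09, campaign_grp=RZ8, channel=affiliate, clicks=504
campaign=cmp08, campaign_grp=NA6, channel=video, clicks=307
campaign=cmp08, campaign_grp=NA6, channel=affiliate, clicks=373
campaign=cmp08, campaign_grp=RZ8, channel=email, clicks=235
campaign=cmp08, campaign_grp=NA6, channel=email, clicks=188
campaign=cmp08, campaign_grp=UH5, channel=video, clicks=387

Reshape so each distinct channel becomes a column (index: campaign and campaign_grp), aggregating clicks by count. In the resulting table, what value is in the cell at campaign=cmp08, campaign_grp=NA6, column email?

Rows with campaign=cmp08, campaign_grp=NA6 and channel=email: clicks values are 106, 125, 906, 188.
4 rows match — count = 4.

4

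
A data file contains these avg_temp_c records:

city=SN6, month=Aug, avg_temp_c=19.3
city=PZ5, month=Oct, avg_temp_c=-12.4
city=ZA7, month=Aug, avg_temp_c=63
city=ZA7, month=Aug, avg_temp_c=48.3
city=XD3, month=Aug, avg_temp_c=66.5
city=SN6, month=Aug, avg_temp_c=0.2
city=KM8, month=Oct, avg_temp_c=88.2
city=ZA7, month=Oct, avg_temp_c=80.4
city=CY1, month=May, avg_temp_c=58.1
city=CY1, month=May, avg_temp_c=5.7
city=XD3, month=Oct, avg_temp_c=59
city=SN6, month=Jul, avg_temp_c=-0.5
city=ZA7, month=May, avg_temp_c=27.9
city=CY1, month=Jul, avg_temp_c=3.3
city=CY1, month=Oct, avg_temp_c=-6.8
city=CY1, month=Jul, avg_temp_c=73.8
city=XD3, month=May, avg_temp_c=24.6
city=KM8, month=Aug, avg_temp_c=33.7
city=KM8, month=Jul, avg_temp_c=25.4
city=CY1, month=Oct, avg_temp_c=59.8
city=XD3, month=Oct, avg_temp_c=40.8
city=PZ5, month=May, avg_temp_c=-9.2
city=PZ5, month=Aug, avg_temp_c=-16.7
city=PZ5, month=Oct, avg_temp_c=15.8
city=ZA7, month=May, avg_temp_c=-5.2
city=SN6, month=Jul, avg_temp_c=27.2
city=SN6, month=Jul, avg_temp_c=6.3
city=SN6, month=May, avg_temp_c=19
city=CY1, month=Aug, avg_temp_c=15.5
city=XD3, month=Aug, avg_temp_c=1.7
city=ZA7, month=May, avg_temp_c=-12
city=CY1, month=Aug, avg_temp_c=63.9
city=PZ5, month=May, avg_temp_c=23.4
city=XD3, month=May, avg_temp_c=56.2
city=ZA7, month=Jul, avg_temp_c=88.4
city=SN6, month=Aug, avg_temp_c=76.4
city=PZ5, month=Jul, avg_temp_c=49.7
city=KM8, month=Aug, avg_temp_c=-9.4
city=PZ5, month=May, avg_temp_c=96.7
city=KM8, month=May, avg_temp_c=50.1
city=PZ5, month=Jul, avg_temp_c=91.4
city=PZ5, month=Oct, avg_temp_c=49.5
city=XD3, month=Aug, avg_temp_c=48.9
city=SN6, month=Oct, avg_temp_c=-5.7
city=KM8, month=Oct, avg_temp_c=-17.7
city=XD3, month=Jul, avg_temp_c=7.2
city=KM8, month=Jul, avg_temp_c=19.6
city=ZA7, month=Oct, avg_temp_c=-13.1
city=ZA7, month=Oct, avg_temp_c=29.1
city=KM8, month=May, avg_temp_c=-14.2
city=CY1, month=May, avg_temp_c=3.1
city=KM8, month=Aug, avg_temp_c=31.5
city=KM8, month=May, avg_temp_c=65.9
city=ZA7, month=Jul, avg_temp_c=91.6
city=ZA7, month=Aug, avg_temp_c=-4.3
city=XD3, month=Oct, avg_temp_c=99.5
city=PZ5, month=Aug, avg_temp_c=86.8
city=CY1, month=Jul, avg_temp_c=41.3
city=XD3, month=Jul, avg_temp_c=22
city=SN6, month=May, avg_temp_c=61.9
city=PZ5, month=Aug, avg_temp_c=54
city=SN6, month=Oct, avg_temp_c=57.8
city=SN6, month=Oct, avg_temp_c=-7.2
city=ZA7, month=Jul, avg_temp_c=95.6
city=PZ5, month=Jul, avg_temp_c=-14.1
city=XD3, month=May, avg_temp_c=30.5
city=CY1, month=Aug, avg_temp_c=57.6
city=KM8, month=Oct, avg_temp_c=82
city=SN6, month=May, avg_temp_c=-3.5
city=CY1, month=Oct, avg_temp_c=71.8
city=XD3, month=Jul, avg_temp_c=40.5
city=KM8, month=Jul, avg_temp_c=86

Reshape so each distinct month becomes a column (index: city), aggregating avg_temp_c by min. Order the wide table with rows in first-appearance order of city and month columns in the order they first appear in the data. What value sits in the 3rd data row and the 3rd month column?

With rows in first-appearance order of city, row 3 is city=ZA7. month columns in first-appearance order: Aug, Oct, May, Jul; column 3 is May.
Long rows with city=ZA7, month=May: min(27.9, -5.2, -12) = -12.

-12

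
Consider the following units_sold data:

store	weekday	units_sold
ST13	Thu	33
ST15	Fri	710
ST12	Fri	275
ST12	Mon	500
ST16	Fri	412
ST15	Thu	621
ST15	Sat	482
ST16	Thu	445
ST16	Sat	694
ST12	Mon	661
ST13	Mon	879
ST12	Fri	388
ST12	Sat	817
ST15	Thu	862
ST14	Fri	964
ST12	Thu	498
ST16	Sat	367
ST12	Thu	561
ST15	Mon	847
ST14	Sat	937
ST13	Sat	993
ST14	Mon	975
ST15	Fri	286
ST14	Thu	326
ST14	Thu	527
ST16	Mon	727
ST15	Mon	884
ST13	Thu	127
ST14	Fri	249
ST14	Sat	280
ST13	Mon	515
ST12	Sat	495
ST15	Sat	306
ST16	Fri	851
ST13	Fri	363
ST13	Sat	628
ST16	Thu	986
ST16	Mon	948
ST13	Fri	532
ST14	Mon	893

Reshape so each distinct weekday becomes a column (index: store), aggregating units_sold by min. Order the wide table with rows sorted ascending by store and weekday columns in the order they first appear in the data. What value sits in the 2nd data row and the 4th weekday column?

628

With rows sorted ascending by store, row 2 is store=ST13. weekday columns in first-appearance order: Thu, Fri, Mon, Sat; column 4 is Sat.
Long rows with store=ST13, weekday=Sat: min(993, 628) = 628.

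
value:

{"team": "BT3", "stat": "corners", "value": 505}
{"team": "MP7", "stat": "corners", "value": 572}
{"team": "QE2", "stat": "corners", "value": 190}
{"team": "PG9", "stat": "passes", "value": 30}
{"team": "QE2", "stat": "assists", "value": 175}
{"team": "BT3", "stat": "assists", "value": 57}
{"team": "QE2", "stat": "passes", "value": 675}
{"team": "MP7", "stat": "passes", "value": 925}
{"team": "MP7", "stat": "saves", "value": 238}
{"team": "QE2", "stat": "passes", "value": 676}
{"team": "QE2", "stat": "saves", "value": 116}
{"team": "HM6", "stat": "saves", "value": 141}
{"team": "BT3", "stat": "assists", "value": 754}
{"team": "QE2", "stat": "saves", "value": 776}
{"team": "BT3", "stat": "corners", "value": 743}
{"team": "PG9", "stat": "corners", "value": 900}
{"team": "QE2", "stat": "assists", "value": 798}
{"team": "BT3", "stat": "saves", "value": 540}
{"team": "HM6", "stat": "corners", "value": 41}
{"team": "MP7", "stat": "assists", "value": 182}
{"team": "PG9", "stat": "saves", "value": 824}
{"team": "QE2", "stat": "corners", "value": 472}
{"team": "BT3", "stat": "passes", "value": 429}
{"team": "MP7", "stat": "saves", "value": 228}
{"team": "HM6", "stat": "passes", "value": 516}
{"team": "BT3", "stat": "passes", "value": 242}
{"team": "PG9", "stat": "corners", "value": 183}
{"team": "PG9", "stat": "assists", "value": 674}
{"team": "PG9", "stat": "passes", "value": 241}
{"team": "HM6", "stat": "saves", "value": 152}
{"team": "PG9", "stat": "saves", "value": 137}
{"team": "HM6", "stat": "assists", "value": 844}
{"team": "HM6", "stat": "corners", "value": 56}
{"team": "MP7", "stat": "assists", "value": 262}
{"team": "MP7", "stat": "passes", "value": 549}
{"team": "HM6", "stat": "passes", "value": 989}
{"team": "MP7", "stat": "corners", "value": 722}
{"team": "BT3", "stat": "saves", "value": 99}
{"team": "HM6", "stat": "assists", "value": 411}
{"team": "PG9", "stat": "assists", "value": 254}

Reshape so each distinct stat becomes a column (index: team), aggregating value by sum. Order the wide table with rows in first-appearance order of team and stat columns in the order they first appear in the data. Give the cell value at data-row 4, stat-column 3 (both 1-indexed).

With rows in first-appearance order of team, row 4 is team=PG9. stat columns in first-appearance order: corners, passes, assists, saves; column 3 is assists.
Long rows with team=PG9, stat=assists: 674 + 254 = 928.

928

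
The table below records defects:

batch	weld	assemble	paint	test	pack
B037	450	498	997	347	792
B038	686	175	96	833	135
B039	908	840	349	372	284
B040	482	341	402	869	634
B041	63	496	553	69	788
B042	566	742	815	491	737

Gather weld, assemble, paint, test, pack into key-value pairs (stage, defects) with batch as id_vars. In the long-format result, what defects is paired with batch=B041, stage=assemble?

496

Unpivoting turns each (batch, wide-column) pair into one long row.
The wide cell at row B041, column assemble holds 496, so the long row (B041, assemble) has defects=496.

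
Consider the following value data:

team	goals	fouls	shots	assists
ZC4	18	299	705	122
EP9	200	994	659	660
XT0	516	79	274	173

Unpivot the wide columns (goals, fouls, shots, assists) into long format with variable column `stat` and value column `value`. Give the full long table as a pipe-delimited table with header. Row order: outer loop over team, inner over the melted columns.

Each (team, column) pair becomes one row: 3 × 4 = 12 rows.
For example, (ZC4, goals) → value=18.

| team | stat | value |
| ZC4 | goals | 18 |
| ZC4 | fouls | 299 |
| ZC4 | shots | 705 |
| ZC4 | assists | 122 |
| EP9 | goals | 200 |
| EP9 | fouls | 994 |
| EP9 | shots | 659 |
| EP9 | assists | 660 |
| XT0 | goals | 516 |
| XT0 | fouls | 79 |
| XT0 | shots | 274 |
| XT0 | assists | 173 |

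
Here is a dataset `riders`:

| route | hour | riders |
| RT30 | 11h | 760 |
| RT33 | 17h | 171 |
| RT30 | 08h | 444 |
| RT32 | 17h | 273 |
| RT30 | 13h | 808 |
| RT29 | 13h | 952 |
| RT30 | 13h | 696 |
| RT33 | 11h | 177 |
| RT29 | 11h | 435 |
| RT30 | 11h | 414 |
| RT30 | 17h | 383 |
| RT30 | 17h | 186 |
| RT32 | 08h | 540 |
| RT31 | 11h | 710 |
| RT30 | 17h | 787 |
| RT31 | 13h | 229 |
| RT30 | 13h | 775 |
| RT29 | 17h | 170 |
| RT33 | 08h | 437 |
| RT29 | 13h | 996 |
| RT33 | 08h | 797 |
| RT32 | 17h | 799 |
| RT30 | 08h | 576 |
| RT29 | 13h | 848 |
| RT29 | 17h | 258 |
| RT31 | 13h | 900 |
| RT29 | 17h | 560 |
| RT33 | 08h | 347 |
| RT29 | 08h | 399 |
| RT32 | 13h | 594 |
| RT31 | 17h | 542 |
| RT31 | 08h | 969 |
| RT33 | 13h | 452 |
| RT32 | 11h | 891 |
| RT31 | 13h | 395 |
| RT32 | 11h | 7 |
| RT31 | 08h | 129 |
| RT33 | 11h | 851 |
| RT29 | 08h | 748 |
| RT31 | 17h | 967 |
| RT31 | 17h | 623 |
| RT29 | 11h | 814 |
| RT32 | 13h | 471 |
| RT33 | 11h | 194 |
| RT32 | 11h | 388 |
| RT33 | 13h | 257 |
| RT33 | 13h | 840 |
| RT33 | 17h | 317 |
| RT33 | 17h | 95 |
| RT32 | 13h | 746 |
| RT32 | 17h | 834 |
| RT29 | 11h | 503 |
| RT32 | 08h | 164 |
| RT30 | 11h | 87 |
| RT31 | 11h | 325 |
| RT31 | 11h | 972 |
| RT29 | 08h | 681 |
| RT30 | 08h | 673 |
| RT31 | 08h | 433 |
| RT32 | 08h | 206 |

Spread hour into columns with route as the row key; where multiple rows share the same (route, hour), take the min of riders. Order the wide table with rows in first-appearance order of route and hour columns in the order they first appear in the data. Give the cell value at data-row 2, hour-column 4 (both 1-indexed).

With rows in first-appearance order of route, row 2 is route=RT33. hour columns in first-appearance order: 11h, 17h, 08h, 13h; column 4 is 13h.
Long rows with route=RT33, hour=13h: min(452, 257, 840) = 257.

257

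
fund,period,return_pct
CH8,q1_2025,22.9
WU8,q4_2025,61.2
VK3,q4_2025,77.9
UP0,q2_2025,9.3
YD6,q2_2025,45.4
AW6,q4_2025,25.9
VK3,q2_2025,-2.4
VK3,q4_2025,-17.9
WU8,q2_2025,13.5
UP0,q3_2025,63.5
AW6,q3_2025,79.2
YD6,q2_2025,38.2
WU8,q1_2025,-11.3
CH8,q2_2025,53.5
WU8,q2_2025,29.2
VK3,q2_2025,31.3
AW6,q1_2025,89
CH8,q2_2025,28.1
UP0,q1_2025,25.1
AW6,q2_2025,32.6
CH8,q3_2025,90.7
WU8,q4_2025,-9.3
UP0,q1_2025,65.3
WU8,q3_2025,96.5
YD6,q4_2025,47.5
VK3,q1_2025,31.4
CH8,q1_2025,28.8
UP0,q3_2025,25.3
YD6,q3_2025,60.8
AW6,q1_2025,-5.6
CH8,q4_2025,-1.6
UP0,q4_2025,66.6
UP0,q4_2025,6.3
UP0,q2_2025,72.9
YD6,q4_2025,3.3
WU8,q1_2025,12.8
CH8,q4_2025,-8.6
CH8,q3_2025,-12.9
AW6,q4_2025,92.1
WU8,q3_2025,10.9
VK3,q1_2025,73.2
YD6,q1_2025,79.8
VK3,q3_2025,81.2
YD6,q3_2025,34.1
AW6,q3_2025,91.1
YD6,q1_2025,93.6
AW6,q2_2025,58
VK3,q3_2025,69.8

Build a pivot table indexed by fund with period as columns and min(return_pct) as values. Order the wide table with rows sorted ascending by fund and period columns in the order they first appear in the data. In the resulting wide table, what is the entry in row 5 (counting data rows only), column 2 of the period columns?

-9.3

With rows sorted ascending by fund, row 5 is fund=WU8. period columns in first-appearance order: q1_2025, q4_2025, q2_2025, q3_2025; column 2 is q4_2025.
Long rows with fund=WU8, period=q4_2025: min(61.2, -9.3) = -9.3.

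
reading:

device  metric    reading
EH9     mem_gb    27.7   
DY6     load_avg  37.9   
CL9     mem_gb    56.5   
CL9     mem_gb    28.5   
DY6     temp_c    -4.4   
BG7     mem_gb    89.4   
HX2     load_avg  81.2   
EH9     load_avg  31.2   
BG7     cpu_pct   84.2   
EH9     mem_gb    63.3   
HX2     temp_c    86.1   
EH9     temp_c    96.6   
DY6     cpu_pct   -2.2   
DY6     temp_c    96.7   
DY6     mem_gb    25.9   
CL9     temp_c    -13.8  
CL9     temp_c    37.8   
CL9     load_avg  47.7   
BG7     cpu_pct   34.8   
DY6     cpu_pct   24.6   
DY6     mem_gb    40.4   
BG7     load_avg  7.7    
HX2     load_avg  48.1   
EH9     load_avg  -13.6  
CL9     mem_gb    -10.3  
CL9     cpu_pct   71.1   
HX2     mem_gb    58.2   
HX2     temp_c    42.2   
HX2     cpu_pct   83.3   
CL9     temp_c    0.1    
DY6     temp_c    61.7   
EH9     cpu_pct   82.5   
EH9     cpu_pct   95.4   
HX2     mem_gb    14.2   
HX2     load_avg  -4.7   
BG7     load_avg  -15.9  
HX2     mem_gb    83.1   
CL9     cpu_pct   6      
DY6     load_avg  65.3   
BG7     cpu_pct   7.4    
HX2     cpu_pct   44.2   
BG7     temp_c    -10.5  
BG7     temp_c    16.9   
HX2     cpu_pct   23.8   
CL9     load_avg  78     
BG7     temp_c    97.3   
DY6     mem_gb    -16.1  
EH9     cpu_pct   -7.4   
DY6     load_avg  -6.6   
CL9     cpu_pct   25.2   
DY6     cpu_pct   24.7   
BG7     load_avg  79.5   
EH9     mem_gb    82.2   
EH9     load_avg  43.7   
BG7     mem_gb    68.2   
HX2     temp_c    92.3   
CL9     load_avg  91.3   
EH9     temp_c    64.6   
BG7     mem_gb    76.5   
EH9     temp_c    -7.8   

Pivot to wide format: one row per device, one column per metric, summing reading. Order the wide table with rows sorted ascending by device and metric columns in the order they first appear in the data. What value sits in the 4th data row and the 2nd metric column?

With rows sorted ascending by device, row 4 is device=EH9. metric columns in first-appearance order: mem_gb, load_avg, temp_c, cpu_pct; column 2 is load_avg.
Long rows with device=EH9, metric=load_avg: 31.2 + -13.6 + 43.7 = 61.3.

61.3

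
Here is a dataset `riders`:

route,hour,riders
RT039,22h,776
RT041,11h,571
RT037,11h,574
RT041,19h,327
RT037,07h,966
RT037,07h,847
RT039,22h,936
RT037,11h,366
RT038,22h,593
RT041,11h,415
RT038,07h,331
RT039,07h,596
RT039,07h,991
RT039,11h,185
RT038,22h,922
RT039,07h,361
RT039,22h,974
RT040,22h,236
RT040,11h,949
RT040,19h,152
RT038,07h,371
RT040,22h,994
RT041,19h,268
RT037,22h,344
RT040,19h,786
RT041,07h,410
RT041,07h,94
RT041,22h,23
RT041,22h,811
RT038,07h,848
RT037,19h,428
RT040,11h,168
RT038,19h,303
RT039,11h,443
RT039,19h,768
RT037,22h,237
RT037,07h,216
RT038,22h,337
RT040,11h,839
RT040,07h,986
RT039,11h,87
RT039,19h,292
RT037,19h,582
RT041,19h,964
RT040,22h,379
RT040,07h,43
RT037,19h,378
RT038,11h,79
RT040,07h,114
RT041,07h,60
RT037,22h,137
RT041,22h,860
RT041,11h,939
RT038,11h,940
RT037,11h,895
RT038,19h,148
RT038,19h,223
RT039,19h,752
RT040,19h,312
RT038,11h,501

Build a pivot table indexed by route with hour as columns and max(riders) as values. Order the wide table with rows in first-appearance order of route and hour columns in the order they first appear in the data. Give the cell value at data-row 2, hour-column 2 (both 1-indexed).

With rows in first-appearance order of route, row 2 is route=RT041. hour columns in first-appearance order: 22h, 11h, 19h, 07h; column 2 is 11h.
Long rows with route=RT041, hour=11h: max(571, 415, 939) = 939.

939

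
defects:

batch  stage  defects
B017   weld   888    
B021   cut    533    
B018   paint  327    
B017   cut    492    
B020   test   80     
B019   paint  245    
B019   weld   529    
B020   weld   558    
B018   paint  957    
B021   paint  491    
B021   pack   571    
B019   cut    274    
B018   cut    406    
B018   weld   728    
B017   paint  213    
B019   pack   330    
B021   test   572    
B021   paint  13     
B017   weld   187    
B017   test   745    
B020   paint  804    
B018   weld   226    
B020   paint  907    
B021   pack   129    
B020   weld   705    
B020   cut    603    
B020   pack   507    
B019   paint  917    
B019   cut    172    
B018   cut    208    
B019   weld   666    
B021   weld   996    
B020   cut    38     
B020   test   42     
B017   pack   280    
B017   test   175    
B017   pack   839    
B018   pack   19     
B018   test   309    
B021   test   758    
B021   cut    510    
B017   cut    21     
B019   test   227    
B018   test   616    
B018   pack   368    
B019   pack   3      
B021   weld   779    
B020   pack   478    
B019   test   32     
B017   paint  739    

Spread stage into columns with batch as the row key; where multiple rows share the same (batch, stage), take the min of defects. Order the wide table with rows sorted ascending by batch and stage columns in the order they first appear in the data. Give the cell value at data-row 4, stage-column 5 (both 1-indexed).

With rows sorted ascending by batch, row 4 is batch=B020. stage columns in first-appearance order: weld, cut, paint, test, pack; column 5 is pack.
Long rows with batch=B020, stage=pack: min(507, 478) = 478.

478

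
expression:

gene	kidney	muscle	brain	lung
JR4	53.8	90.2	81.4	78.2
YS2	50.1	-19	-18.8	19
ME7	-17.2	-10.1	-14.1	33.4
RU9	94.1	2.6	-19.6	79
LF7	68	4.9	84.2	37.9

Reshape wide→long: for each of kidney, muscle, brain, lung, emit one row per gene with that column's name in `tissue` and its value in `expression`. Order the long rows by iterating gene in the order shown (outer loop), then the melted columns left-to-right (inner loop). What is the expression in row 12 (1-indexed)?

20 rows total (5 × 4). Row 12: index ⌊(12-1)/4⌋ = 2 into gene → ME7; (12-1) mod 4 = 3 into the melted columns → lung.
So row 12 is (ME7, lung, 33.4); expression = 33.4.

33.4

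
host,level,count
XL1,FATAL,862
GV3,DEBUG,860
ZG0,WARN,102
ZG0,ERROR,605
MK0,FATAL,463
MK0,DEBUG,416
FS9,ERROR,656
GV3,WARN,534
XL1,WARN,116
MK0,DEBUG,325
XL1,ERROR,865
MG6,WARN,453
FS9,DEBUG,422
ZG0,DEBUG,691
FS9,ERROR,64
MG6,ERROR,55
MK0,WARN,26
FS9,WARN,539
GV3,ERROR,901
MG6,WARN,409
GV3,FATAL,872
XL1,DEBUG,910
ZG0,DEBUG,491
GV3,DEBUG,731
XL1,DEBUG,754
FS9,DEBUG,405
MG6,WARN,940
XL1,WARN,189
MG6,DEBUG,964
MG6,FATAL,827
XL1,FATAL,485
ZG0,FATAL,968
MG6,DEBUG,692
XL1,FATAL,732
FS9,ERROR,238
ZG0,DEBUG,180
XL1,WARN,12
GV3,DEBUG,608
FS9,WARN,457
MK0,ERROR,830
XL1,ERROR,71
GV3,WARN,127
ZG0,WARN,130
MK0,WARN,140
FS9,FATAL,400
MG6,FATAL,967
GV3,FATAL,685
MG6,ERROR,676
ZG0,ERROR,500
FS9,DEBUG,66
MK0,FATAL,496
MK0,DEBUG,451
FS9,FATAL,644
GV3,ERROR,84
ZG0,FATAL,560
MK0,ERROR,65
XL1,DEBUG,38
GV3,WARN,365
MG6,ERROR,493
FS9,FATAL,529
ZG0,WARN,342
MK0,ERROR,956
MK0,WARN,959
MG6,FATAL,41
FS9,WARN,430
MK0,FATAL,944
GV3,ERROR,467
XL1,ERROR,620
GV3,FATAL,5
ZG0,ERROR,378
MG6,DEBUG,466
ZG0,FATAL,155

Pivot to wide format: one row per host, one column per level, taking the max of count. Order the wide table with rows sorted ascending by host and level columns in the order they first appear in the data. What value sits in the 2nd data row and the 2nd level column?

With rows sorted ascending by host, row 2 is host=GV3. level columns in first-appearance order: FATAL, DEBUG, WARN, ERROR; column 2 is DEBUG.
Long rows with host=GV3, level=DEBUG: max(860, 731, 608) = 860.

860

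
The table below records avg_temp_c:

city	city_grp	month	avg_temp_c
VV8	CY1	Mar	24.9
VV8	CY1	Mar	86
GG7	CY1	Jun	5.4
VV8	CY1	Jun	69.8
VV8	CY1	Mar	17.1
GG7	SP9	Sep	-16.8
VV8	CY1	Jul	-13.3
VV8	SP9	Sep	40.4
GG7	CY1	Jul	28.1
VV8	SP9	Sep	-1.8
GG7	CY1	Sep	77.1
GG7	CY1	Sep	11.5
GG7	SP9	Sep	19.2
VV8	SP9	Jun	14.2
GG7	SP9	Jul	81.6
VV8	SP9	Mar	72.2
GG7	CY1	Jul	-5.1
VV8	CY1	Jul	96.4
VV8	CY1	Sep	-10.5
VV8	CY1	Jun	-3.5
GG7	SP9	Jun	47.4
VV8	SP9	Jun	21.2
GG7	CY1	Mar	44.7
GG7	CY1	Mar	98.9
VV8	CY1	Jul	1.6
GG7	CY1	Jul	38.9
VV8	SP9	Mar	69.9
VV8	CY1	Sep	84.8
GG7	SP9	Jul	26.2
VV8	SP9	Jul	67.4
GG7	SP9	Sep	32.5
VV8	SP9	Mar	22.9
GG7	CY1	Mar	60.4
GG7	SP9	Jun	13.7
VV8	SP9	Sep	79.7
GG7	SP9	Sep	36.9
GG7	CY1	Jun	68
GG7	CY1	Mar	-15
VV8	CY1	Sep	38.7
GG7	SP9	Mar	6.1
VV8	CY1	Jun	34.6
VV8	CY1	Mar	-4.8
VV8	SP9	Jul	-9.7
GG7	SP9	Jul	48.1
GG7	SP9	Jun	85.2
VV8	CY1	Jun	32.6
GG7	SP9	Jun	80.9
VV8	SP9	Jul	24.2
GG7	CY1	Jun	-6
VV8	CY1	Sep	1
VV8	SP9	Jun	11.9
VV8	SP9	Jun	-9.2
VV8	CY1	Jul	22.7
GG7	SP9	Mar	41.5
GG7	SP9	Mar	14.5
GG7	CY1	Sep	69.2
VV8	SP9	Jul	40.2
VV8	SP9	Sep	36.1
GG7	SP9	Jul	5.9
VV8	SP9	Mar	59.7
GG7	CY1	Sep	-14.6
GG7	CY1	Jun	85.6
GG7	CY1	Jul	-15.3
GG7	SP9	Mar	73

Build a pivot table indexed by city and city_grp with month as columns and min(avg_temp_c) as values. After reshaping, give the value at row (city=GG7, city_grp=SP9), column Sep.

Rows with city=GG7, city_grp=SP9 and month=Sep: avg_temp_c values are -16.8, 19.2, 32.5, 36.9.
min(-16.8, 19.2, 32.5, 36.9) = -16.8.

-16.8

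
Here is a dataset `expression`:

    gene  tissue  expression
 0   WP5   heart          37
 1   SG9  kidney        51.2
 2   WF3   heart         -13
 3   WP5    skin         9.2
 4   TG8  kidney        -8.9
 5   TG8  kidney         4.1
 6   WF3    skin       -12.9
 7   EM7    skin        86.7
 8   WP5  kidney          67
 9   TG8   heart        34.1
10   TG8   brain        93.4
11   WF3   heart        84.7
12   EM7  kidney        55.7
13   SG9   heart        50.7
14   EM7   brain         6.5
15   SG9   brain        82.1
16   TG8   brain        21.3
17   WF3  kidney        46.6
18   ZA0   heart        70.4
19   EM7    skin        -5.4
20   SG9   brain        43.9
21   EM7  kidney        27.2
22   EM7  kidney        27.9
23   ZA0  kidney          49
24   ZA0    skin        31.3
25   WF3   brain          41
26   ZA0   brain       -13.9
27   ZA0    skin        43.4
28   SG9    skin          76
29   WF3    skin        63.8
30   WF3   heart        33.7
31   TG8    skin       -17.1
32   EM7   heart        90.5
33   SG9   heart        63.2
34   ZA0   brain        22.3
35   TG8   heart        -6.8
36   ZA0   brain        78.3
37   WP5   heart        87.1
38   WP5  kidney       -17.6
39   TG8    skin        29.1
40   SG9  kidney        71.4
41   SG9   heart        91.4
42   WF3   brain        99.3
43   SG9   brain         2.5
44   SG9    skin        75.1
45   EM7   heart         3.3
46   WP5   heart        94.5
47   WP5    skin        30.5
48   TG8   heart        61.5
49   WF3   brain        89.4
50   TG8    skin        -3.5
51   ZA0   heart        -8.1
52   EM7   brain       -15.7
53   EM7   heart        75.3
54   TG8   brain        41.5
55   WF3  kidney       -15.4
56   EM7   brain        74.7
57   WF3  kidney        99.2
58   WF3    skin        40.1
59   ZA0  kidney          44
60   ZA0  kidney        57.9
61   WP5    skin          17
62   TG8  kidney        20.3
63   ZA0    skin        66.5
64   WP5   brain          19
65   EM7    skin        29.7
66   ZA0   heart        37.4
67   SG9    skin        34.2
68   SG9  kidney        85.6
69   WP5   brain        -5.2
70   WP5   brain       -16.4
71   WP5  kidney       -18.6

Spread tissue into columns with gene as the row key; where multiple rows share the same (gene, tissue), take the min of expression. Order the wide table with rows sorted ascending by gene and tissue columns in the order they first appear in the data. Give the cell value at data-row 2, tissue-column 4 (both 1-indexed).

With rows sorted ascending by gene, row 2 is gene=SG9. tissue columns in first-appearance order: heart, kidney, skin, brain; column 4 is brain.
Long rows with gene=SG9, tissue=brain: min(82.1, 43.9, 2.5) = 2.5.

2.5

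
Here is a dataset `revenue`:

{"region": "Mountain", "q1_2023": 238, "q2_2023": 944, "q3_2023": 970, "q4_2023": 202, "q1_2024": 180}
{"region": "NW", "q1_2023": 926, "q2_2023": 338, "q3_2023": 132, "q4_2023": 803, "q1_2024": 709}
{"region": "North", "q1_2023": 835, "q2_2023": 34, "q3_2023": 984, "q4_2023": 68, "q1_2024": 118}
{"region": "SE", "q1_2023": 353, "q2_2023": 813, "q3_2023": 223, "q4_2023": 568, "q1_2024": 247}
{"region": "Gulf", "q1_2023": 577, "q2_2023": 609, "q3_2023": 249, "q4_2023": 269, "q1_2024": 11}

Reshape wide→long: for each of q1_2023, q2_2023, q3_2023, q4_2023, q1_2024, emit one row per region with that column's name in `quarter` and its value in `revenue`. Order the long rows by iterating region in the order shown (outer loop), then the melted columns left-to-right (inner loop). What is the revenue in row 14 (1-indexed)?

25 rows total (5 × 5). Row 14: index ⌊(14-1)/5⌋ = 2 into region → North; (14-1) mod 5 = 3 into the melted columns → q4_2023.
So row 14 is (North, q4_2023, 68); revenue = 68.

68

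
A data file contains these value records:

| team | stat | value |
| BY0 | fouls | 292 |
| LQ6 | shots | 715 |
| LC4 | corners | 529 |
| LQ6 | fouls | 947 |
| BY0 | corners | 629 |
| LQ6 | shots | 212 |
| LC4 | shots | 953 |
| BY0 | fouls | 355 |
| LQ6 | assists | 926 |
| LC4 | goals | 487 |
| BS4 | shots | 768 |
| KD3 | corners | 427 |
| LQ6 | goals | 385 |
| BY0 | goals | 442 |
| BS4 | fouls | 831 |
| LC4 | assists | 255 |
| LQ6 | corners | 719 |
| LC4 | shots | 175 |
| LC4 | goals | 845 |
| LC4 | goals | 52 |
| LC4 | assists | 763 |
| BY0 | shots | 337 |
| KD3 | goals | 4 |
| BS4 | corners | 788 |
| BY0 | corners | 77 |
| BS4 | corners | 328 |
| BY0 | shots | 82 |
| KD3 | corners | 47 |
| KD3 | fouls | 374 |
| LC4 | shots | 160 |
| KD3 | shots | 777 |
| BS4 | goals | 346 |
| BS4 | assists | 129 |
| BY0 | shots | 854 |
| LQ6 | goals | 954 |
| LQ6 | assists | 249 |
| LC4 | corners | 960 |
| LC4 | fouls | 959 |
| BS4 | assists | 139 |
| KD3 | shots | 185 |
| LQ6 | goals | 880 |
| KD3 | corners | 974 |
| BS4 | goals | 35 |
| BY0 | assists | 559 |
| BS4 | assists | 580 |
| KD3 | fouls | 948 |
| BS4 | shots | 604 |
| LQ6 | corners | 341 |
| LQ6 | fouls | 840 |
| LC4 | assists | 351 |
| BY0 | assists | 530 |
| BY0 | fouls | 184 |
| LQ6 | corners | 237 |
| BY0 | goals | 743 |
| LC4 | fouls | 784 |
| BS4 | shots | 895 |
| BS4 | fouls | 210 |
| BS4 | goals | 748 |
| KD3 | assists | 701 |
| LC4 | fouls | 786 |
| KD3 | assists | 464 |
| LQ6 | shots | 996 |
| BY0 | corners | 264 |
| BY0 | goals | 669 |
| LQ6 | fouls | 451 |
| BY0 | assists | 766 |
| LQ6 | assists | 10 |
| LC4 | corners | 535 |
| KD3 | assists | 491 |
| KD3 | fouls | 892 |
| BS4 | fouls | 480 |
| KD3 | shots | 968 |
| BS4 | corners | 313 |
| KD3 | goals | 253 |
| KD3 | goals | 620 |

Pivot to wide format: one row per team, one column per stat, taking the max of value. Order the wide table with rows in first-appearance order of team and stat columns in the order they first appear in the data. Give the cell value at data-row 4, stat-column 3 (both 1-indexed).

788

With rows in first-appearance order of team, row 4 is team=BS4. stat columns in first-appearance order: fouls, shots, corners, assists, goals; column 3 is corners.
Long rows with team=BS4, stat=corners: max(788, 328, 313) = 788.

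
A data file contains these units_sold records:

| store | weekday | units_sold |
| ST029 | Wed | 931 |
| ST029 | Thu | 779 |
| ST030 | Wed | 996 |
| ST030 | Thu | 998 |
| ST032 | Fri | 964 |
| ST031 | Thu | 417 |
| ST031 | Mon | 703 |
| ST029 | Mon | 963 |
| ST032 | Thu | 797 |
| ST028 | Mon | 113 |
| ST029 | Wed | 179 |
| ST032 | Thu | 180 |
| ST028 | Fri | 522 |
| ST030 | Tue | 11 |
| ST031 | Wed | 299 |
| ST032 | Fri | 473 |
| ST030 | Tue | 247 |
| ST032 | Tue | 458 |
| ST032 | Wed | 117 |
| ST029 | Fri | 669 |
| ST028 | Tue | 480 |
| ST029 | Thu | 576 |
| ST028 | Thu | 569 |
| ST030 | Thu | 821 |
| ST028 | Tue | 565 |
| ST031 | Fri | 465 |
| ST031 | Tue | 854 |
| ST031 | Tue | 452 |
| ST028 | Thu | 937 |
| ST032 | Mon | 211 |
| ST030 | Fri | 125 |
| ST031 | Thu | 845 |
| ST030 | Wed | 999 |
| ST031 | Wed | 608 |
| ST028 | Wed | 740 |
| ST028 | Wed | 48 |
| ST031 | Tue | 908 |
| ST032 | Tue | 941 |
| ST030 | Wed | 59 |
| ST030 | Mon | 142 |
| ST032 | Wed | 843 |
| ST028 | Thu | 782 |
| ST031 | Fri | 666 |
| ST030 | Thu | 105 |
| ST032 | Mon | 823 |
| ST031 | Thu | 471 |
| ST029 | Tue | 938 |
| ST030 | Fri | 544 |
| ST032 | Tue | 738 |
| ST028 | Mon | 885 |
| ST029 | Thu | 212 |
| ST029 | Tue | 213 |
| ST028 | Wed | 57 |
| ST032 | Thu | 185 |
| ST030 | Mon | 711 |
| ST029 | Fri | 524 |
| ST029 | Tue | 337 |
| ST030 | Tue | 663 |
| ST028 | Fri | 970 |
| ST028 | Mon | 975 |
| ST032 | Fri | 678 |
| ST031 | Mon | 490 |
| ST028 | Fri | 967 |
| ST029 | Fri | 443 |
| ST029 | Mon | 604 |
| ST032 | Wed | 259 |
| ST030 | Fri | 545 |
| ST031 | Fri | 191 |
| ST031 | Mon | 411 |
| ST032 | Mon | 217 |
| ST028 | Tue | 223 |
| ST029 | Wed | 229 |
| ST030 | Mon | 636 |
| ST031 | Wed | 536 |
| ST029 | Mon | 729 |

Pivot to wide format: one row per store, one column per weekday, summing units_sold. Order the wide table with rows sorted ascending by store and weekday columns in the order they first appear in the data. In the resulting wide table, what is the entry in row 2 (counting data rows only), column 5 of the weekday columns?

1488

With rows sorted ascending by store, row 2 is store=ST029. weekday columns in first-appearance order: Wed, Thu, Fri, Mon, Tue; column 5 is Tue.
Long rows with store=ST029, weekday=Tue: 938 + 213 + 337 = 1488.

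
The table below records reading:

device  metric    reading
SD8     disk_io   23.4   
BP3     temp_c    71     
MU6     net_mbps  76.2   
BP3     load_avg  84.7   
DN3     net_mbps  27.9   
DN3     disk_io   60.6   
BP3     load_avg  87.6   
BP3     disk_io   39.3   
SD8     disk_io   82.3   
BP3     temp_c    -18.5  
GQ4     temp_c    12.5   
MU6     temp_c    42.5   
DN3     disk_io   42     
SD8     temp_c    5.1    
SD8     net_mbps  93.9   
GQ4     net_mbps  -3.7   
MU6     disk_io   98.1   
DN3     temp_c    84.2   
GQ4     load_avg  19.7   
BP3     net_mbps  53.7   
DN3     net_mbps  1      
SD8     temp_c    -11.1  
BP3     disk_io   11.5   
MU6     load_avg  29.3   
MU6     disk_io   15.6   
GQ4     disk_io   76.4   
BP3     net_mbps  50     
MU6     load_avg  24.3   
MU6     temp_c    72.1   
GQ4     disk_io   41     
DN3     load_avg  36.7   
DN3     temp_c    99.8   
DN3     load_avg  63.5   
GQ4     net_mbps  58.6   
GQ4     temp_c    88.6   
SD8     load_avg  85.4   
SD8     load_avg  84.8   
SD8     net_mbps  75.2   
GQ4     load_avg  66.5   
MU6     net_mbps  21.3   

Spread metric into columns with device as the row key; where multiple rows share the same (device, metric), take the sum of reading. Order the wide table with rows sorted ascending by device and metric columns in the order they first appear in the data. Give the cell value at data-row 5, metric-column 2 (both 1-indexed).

With rows sorted ascending by device, row 5 is device=SD8. metric columns in first-appearance order: disk_io, temp_c, net_mbps, load_avg; column 2 is temp_c.
Long rows with device=SD8, metric=temp_c: 5.1 + -11.1 = -6.

-6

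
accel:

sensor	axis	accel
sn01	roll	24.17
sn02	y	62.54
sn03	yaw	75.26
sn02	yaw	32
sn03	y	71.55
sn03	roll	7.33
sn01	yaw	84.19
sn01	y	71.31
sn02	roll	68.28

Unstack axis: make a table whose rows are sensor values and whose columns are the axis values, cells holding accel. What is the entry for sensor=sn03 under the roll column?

Wide layout: rows indexed by sensor, columns are the 3 distinct axis values (roll, y, yaw).
Cell (sensor=sn03, axis=roll) draws from the long row where sensor=sn03 and axis=roll, which has accel=7.33.

7.33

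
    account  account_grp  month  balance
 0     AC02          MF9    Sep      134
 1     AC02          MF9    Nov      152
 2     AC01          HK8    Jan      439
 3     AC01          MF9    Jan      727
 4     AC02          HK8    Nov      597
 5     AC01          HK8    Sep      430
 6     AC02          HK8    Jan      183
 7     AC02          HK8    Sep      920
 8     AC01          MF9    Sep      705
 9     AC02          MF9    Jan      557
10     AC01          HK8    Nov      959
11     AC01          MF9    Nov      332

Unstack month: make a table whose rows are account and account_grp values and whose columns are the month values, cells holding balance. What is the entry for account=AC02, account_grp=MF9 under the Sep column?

134

Wide layout: rows indexed by account and account_grp, columns are the 3 distinct month values (Sep, Nov, Jan).
Cell (account=AC02, account_grp=MF9, month=Sep) draws from the long row where account=AC02, account_grp=MF9 and month=Sep, which has balance=134.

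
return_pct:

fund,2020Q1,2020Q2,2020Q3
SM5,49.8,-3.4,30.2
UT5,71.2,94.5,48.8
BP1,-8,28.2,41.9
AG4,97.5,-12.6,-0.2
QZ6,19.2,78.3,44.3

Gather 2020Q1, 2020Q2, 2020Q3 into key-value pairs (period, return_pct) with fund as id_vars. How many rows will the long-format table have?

5 fund values × 3 melted columns = 15 rows.

15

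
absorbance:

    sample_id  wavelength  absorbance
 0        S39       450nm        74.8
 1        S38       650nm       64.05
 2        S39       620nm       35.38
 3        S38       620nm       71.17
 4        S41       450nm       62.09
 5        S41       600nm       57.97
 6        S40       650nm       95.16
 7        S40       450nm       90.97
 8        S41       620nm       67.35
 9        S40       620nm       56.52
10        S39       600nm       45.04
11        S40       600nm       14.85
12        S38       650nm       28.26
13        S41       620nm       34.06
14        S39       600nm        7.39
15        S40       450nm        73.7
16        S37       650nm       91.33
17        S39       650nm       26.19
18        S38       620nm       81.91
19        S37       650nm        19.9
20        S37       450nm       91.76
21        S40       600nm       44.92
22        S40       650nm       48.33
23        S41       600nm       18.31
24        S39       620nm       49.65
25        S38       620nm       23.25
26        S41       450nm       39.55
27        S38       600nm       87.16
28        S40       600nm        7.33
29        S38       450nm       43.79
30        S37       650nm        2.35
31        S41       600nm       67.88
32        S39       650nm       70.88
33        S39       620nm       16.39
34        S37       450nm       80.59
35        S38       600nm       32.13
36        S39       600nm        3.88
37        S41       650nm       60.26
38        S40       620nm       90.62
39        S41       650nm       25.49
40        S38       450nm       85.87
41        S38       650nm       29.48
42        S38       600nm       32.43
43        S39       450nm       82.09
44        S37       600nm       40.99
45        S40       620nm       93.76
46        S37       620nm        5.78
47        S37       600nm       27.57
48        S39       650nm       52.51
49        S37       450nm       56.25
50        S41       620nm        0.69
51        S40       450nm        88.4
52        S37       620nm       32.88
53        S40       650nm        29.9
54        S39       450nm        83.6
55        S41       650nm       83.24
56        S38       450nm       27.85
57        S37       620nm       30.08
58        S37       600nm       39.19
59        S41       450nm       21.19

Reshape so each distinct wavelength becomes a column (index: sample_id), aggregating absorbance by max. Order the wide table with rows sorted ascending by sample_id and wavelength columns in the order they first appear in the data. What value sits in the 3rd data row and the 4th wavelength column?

45.04

With rows sorted ascending by sample_id, row 3 is sample_id=S39. wavelength columns in first-appearance order: 450nm, 650nm, 620nm, 600nm; column 4 is 600nm.
Long rows with sample_id=S39, wavelength=600nm: max(45.04, 7.39, 3.88) = 45.04.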